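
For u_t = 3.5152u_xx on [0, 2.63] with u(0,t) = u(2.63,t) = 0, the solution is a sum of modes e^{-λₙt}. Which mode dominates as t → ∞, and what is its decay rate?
Eigenvalues: λₙ = 3.5152n²π²/2.63².
First three modes:
  n=1: λ₁ = 3.5152π²/2.63² ≈ 5.016
  n=2: λ₂ = 14.0608π²/2.63² ≈ 20.063 (4× faster decay)
  n=3: λ₃ = 31.6368π²/2.63² ≈ 45.142 (9× faster decay)
As t → ∞, higher modes decay exponentially faster. The n=1 mode dominates: u ~ c₁ sin(πx/2.63) e^{-λ₁t}.
Decay rate: λ₁ = 3.5152π²/2.63² ≈ 5.016.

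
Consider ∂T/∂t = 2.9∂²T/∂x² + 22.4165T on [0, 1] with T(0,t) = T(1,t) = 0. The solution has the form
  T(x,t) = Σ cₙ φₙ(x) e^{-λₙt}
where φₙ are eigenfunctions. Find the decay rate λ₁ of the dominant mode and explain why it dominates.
Eigenvalues: λₙ = 2.9n²π²/1² - 22.4165.
First three modes:
  n=1: λ₁ = 2.9π² - 22.4165 ≈ 6.205
  n=2: λ₂ = 11.6π² - 22.4165 ≈ 92.071
  n=3: λ₃ = 26.1π² - 22.4165 ≈ 235.18
Since 2.9π² ≈ 28.622 > 22.4165, all λₙ > 0.
The n=1 mode decays slowest → dominates as t → ∞.
Asymptotic: T ~ c₁ sin(πx/1) e^{-λ₁t} with decay rate λ₁ ≈ 6.205.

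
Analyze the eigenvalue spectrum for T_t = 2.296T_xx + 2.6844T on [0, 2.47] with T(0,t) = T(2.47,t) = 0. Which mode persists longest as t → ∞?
Eigenvalues: λₙ = 2.296n²π²/2.47² - 2.6844.
First three modes:
  n=1: λ₁ = 2.296π²/2.47² - 2.6844 ≈ 1.03
  n=2: λ₂ = 9.184π²/2.47² - 2.6844 ≈ 12.173
  n=3: λ₃ = 20.664π²/2.47² - 2.6844 ≈ 30.744
Since 2.296π²/2.47² ≈ 3.714 > 2.6844, all λₙ > 0.
The n=1 mode decays slowest → dominates as t → ∞.
Asymptotic: T ~ c₁ sin(πx/2.47) e^{-λ₁t} with decay rate λ₁ ≈ 1.03.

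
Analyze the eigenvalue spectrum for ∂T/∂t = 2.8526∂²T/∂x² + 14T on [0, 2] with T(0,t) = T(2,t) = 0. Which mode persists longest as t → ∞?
Eigenvalues: λₙ = 2.8526n²π²/2² - 14.
First three modes:
  n=1: λ₁ = 2.8526π²/2² - 14 ≈ -6.961
  n=2: λ₂ = 11.4104π²/2² - 14 ≈ 14.154
  n=3: λ₃ = 25.6734π²/2² - 14 ≈ 49.347
Since 2.8526π²/2² ≈ 7.039 < 14, λ₁ < 0.
The n=1 mode grows fastest (−λₙ is largest for n=1) → dominates.
Asymptotic: T ~ c₁ sin(πx/2) e^{6.961t} (exponential growth at rate −λ₁ ≈ 6.961).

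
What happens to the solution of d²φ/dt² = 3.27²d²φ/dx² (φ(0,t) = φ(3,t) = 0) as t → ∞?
φ oscillates (no decay). Energy is conserved; the solution oscillates indefinitely as standing waves.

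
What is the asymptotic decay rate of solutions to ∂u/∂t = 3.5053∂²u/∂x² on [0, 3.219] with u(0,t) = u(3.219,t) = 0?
Eigenvalues: λₙ = 3.5053n²π²/3.219².
First three modes:
  n=1: λ₁ = 3.5053π²/3.219² ≈ 3.339
  n=2: λ₂ = 14.0212π²/3.219² ≈ 13.355 (4× faster decay)
  n=3: λ₃ = 31.5477π²/3.219² ≈ 30.049 (9× faster decay)
As t → ∞, higher modes decay exponentially faster. The n=1 mode dominates: u ~ c₁ sin(πx/3.219) e^{-λ₁t}.
Decay rate: λ₁ = 3.5053π²/3.219² ≈ 3.339.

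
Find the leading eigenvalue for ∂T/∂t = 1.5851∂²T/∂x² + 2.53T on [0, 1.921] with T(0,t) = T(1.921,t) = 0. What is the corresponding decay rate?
Eigenvalues: λₙ = 1.5851n²π²/1.921² - 2.53.
First three modes:
  n=1: λ₁ = 1.5851π²/1.921² - 2.53 ≈ 1.709
  n=2: λ₂ = 6.3404π²/1.921² - 2.53 ≈ 14.427
  n=3: λ₃ = 14.2659π²/1.921² - 2.53 ≈ 35.624
Since 1.5851π²/1.921² ≈ 4.239 > 2.53, all λₙ > 0.
The n=1 mode decays slowest → dominates as t → ∞.
Asymptotic: T ~ c₁ sin(πx/1.921) e^{-λ₁t} with decay rate λ₁ ≈ 1.709.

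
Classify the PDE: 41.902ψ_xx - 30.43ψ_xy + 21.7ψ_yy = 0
A = 41.902, B = -30.43, C = 21.7. Discriminant B² - 4AC = -2711.1087. Since -2711.1087 < 0, elliptic.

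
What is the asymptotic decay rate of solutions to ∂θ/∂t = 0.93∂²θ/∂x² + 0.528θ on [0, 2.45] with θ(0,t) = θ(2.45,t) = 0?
Eigenvalues: λₙ = 0.93n²π²/2.45² - 0.528.
First three modes:
  n=1: λ₁ = 0.93π²/2.45² - 0.528 ≈ 1.001
  n=2: λ₂ = 3.72π²/2.45² - 0.528 ≈ 5.589
  n=3: λ₃ = 8.37π²/2.45² - 0.528 ≈ 13.234
Since 0.93π²/2.45² ≈ 1.529 > 0.528, all λₙ > 0.
The n=1 mode decays slowest → dominates as t → ∞.
Asymptotic: θ ~ c₁ sin(πx/2.45) e^{-λ₁t} with decay rate λ₁ ≈ 1.001.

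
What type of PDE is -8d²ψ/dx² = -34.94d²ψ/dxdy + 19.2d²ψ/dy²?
Rewriting in standard form: -8d²ψ/dx² + 34.94d²ψ/dxdy - 19.2d²ψ/dy² = 0. With A = -8, B = 34.94, C = -19.2, the discriminant is 606.4036. This is a hyperbolic PDE.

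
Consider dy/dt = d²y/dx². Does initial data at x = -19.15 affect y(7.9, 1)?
Yes, for any finite x. The heat equation has infinite propagation speed, so all initial data affects all points at any t > 0.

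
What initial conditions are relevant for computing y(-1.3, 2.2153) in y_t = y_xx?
The entire real line. The heat equation has infinite propagation speed: any initial disturbance instantly affects all points (though exponentially small far away).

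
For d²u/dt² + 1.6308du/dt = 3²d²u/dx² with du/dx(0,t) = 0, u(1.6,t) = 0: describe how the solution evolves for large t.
u → 0. Damping (γ=1.6308) dissipates energy; oscillations decay exponentially.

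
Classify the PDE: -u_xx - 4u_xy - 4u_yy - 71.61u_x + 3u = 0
A = -1, B = -4, C = -4. Discriminant B² - 4AC = 0. Since 0 = 0, parabolic.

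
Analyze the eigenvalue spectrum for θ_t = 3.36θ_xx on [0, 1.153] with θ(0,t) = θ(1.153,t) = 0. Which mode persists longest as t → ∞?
Eigenvalues: λₙ = 3.36n²π²/1.153².
First three modes:
  n=1: λ₁ = 3.36π²/1.153² ≈ 24.945
  n=2: λ₂ = 13.44π²/1.153² ≈ 99.779 (4× faster decay)
  n=3: λ₃ = 30.24π²/1.153² ≈ 224.503 (9× faster decay)
As t → ∞, higher modes decay exponentially faster. The n=1 mode dominates: θ ~ c₁ sin(πx/1.153) e^{-λ₁t}.
Decay rate: λ₁ = 3.36π²/1.153² ≈ 24.945.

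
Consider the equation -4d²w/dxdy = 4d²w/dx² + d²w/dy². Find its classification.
Rewriting in standard form: -4d²w/dx² - 4d²w/dxdy - d²w/dy² = 0. Parabolic. (A = -4, B = -4, C = -1 gives B² - 4AC = 0.)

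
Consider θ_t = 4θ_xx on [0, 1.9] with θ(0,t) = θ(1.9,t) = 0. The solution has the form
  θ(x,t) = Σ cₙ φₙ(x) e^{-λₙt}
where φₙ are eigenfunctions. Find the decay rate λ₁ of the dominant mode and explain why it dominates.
Eigenvalues: λₙ = 4n²π²/1.9².
First three modes:
  n=1: λ₁ = 4π²/1.9² ≈ 10.936
  n=2: λ₂ = 16π²/1.9² ≈ 43.743 (4× faster decay)
  n=3: λ₃ = 36π²/1.9² ≈ 98.423 (9× faster decay)
As t → ∞, higher modes decay exponentially faster. The n=1 mode dominates: θ ~ c₁ sin(πx/1.9) e^{-λ₁t}.
Decay rate: λ₁ = 4π²/1.9² ≈ 10.936.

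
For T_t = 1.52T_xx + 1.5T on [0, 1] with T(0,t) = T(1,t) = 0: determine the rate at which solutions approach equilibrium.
Eigenvalues: λₙ = 1.52n²π²/1² - 1.5.
First three modes:
  n=1: λ₁ = 1.52π² - 1.5 ≈ 13.502
  n=2: λ₂ = 6.08π² - 1.5 ≈ 58.507
  n=3: λ₃ = 13.68π² - 1.5 ≈ 133.516
Since 1.52π² ≈ 15.002 > 1.5, all λₙ > 0.
The n=1 mode decays slowest → dominates as t → ∞.
Asymptotic: T ~ c₁ sin(πx/1) e^{-λ₁t} with decay rate λ₁ ≈ 13.502.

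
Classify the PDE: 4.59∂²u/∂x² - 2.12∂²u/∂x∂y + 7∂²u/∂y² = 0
A = 4.59, B = -2.12, C = 7. Discriminant B² - 4AC = -124.0256. Since -124.0256 < 0, elliptic.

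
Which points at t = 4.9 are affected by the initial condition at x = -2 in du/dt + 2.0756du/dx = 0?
At x = 8.17044. The characteristic carries data from (-2, 0) to (8.17044, 4.9).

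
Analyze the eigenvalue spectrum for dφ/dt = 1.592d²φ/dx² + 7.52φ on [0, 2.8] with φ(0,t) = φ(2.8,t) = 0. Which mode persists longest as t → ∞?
Eigenvalues: λₙ = 1.592n²π²/2.8² - 7.52.
First three modes:
  n=1: λ₁ = 1.592π²/2.8² - 7.52 ≈ -5.516
  n=2: λ₂ = 6.368π²/2.8² - 7.52 ≈ 0.497
  n=3: λ₃ = 14.328π²/2.8² - 7.52 ≈ 10.517
Since 1.592π²/2.8² ≈ 2.004 < 7.52, λ₁ < 0.
The n=1 mode grows fastest (−λₙ is largest for n=1) → dominates.
Asymptotic: φ ~ c₁ sin(πx/2.8) e^{5.516t} (exponential growth at rate −λ₁ ≈ 5.516).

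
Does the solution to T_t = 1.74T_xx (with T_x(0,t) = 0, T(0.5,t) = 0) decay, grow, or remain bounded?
T → 0. Heat escapes through the Dirichlet boundary.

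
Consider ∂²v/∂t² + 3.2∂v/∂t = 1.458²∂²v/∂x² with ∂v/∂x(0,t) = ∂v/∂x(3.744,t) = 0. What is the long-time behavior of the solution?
As t → ∞, v → constant (steady state). Damping (γ=3.2) dissipates the nonconstant modes; with Neumann BCs the spatial average obeys M''+γM'=0 and tends to a finite limit.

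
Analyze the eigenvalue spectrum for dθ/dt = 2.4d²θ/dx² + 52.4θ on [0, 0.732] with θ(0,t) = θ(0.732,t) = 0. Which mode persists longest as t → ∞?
Eigenvalues: λₙ = 2.4n²π²/0.732² - 52.4.
First three modes:
  n=1: λ₁ = 2.4π²/0.732² - 52.4 ≈ -8.193
  n=2: λ₂ = 9.6π²/0.732² - 52.4 ≈ 124.427
  n=3: λ₃ = 21.6π²/0.732² - 52.4 ≈ 345.461
Since 2.4π²/0.732² ≈ 44.207 < 52.4, λ₁ < 0.
The n=1 mode grows fastest (−λₙ is largest for n=1) → dominates.
Asymptotic: θ ~ c₁ sin(πx/0.732) e^{8.193t} (exponential growth at rate −λ₁ ≈ 8.193).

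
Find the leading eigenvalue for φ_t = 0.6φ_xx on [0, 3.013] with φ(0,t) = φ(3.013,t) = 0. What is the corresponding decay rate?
Eigenvalues: λₙ = 0.6n²π²/3.013².
First three modes:
  n=1: λ₁ = 0.6π²/3.013² ≈ 0.652
  n=2: λ₂ = 2.4π²/3.013² ≈ 2.609 (4× faster decay)
  n=3: λ₃ = 5.4π²/3.013² ≈ 5.871 (9× faster decay)
As t → ∞, higher modes decay exponentially faster. The n=1 mode dominates: φ ~ c₁ sin(πx/3.013) e^{-λ₁t}.
Decay rate: λ₁ = 0.6π²/3.013² ≈ 0.652.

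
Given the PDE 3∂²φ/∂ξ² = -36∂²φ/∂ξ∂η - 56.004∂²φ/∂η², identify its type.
Rewriting in standard form: 3∂²φ/∂ξ² + 36∂²φ/∂ξ∂η + 56.004∂²φ/∂η² = 0. The second-order coefficients are A = 3, B = 36, C = 56.004. Since B² - 4AC = 623.952 > 0, this is a hyperbolic PDE.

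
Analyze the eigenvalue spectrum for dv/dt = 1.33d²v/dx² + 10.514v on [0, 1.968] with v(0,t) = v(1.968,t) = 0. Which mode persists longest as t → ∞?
Eigenvalues: λₙ = 1.33n²π²/1.968² - 10.514.
First three modes:
  n=1: λ₁ = 1.33π²/1.968² - 10.514 ≈ -7.125
  n=2: λ₂ = 5.32π²/1.968² - 10.514 ≈ 3.043
  n=3: λ₃ = 11.97π²/1.968² - 10.514 ≈ 19.989
Since 1.33π²/1.968² ≈ 3.389 < 10.514, λ₁ < 0.
The n=1 mode grows fastest (−λₙ is largest for n=1) → dominates.
Asymptotic: v ~ c₁ sin(πx/1.968) e^{7.125t} (exponential growth at rate −λ₁ ≈ 7.125).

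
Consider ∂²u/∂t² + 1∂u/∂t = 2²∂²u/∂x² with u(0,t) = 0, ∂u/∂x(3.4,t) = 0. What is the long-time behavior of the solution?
As t → ∞, u → 0. Damping (γ=1) dissipates energy; oscillations decay exponentially.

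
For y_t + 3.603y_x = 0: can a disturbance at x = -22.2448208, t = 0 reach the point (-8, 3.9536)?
Yes. The characteristic through (-8, 3.9536) passes through x = -22.2448208.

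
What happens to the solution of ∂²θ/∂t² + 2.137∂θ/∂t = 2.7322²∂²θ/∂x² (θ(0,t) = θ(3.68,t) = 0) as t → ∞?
θ → 0. Damping (γ=2.137) dissipates energy; oscillations decay exponentially.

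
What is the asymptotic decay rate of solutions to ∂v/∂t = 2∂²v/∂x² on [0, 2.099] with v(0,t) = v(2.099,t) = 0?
Eigenvalues: λₙ = 2n²π²/2.099².
First three modes:
  n=1: λ₁ = 2π²/2.099² ≈ 4.48
  n=2: λ₂ = 8π²/2.099² ≈ 17.921 (4× faster decay)
  n=3: λ₃ = 18π²/2.099² ≈ 40.322 (9× faster decay)
As t → ∞, higher modes decay exponentially faster. The n=1 mode dominates: v ~ c₁ sin(πx/2.099) e^{-λ₁t}.
Decay rate: λ₁ = 2π²/2.099² ≈ 4.48.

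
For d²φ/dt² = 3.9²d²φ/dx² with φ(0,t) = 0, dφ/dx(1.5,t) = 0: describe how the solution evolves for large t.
φ oscillates (no decay). Energy is conserved; the solution oscillates indefinitely as standing waves.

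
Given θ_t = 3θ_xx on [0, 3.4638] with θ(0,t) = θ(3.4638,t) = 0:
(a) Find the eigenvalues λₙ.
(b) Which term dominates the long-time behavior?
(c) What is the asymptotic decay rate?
Eigenvalues: λₙ = 3n²π²/3.4638².
First three modes:
  n=1: λ₁ = 3π²/3.4638² ≈ 2.468
  n=2: λ₂ = 12π²/3.4638² ≈ 9.871 (4× faster decay)
  n=3: λ₃ = 27π²/3.4638² ≈ 22.21 (9× faster decay)
As t → ∞, higher modes decay exponentially faster. The n=1 mode dominates: θ ~ c₁ sin(πx/3.4638) e^{-λ₁t}.
Decay rate: λ₁ = 3π²/3.4638² ≈ 2.468.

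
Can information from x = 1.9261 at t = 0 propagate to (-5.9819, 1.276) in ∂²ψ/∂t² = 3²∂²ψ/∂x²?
No. The domain of dependence is [-9.8099, -2.1539], and 1.9261 is outside this interval.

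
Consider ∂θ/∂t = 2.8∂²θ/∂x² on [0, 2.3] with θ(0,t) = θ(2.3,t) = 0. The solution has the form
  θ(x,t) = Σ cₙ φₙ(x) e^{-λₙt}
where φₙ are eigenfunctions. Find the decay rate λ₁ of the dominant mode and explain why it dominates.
Eigenvalues: λₙ = 2.8n²π²/2.3².
First three modes:
  n=1: λ₁ = 2.8π²/2.3² ≈ 5.224
  n=2: λ₂ = 11.2π²/2.3² ≈ 20.896 (4× faster decay)
  n=3: λ₃ = 25.2π²/2.3² ≈ 47.016 (9× faster decay)
As t → ∞, higher modes decay exponentially faster. The n=1 mode dominates: θ ~ c₁ sin(πx/2.3) e^{-λ₁t}.
Decay rate: λ₁ = 2.8π²/2.3² ≈ 5.224.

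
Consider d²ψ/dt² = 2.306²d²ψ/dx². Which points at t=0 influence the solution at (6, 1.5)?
Domain of dependence: [2.541, 9.459]. Signals travel at speed 2.306, so data within |x - 6| ≤ 2.306·1.5 = 3.459 can reach the point.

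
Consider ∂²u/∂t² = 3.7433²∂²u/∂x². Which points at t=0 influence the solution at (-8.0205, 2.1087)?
Domain of dependence: [-15.91399671, -0.12700329]. Signals travel at speed 3.7433, so data within |x - -8.0205| ≤ 3.7433·2.1087 = 7.89349671 can reach the point.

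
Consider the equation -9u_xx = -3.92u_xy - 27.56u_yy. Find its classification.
Rewriting in standard form: -9u_xx + 3.92u_xy + 27.56u_yy = 0. Hyperbolic. (A = -9, B = 3.92, C = 27.56 gives B² - 4AC = 1007.5264.)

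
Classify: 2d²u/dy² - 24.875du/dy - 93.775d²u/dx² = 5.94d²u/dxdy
Rewriting in standard form: -93.775d²u/dx² - 5.94d²u/dxdy + 2d²u/dy² - 24.875du/dy = 0. Hyperbolic (discriminant = 785.4836).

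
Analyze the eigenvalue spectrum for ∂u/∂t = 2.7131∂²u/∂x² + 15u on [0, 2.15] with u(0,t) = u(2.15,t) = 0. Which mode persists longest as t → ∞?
Eigenvalues: λₙ = 2.7131n²π²/2.15² - 15.
First three modes:
  n=1: λ₁ = 2.7131π²/2.15² - 15 ≈ -9.207
  n=2: λ₂ = 10.8524π²/2.15² - 15 ≈ 8.171
  n=3: λ₃ = 24.4179π²/2.15² - 15 ≈ 37.135
Since 2.7131π²/2.15² ≈ 5.793 < 15, λ₁ < 0.
The n=1 mode grows fastest (−λₙ is largest for n=1) → dominates.
Asymptotic: u ~ c₁ sin(πx/2.15) e^{9.207t} (exponential growth at rate −λ₁ ≈ 9.207).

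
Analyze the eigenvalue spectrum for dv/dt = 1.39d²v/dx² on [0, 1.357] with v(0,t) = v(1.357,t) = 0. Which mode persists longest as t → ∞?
Eigenvalues: λₙ = 1.39n²π²/1.357².
First three modes:
  n=1: λ₁ = 1.39π²/1.357² ≈ 7.45
  n=2: λ₂ = 5.56π²/1.357² ≈ 29.8 (4× faster decay)
  n=3: λ₃ = 12.51π²/1.357² ≈ 67.05 (9× faster decay)
As t → ∞, higher modes decay exponentially faster. The n=1 mode dominates: v ~ c₁ sin(πx/1.357) e^{-λ₁t}.
Decay rate: λ₁ = 1.39π²/1.357² ≈ 7.45.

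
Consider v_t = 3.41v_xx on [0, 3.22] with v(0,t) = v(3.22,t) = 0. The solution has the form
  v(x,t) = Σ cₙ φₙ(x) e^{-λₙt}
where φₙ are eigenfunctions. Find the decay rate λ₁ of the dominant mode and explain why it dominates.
Eigenvalues: λₙ = 3.41n²π²/3.22².
First three modes:
  n=1: λ₁ = 3.41π²/3.22² ≈ 3.246
  n=2: λ₂ = 13.64π²/3.22² ≈ 12.984 (4× faster decay)
  n=3: λ₃ = 30.69π²/3.22² ≈ 29.214 (9× faster decay)
As t → ∞, higher modes decay exponentially faster. The n=1 mode dominates: v ~ c₁ sin(πx/3.22) e^{-λ₁t}.
Decay rate: λ₁ = 3.41π²/3.22² ≈ 3.246.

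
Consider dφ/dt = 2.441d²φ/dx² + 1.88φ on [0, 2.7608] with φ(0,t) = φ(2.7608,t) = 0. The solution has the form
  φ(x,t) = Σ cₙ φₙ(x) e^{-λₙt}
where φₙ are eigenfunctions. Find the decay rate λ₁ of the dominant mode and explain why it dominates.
Eigenvalues: λₙ = 2.441n²π²/2.7608² - 1.88.
First three modes:
  n=1: λ₁ = 2.441π²/2.7608² - 1.88 ≈ 1.281
  n=2: λ₂ = 9.764π²/2.7608² - 1.88 ≈ 10.763
  n=3: λ₃ = 21.969π²/2.7608² - 1.88 ≈ 26.567
Since 2.441π²/2.7608² ≈ 3.161 > 1.88, all λₙ > 0.
The n=1 mode decays slowest → dominates as t → ∞.
Asymptotic: φ ~ c₁ sin(πx/2.7608) e^{-λ₁t} with decay rate λ₁ ≈ 1.281.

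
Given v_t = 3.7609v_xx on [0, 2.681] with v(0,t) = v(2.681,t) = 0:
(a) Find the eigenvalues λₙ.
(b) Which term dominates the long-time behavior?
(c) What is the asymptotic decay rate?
Eigenvalues: λₙ = 3.7609n²π²/2.681².
First three modes:
  n=1: λ₁ = 3.7609π²/2.681² ≈ 5.164
  n=2: λ₂ = 15.0436π²/2.681² ≈ 20.657 (4× faster decay)
  n=3: λ₃ = 33.8481π²/2.681² ≈ 46.477 (9× faster decay)
As t → ∞, higher modes decay exponentially faster. The n=1 mode dominates: v ~ c₁ sin(πx/2.681) e^{-λ₁t}.
Decay rate: λ₁ = 3.7609π²/2.681² ≈ 5.164.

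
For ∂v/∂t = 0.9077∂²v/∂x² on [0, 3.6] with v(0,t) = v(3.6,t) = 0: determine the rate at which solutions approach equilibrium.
Eigenvalues: λₙ = 0.9077n²π²/3.6².
First three modes:
  n=1: λ₁ = 0.9077π²/3.6² ≈ 0.691
  n=2: λ₂ = 3.6308π²/3.6² ≈ 2.765 (4× faster decay)
  n=3: λ₃ = 8.1693π²/3.6² ≈ 6.221 (9× faster decay)
As t → ∞, higher modes decay exponentially faster. The n=1 mode dominates: v ~ c₁ sin(πx/3.6) e^{-λ₁t}.
Decay rate: λ₁ = 0.9077π²/3.6² ≈ 0.691.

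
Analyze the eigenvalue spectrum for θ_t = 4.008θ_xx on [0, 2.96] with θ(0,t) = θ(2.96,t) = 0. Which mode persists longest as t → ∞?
Eigenvalues: λₙ = 4.008n²π²/2.96².
First three modes:
  n=1: λ₁ = 4.008π²/2.96² ≈ 4.515
  n=2: λ₂ = 16.032π²/2.96² ≈ 18.059 (4× faster decay)
  n=3: λ₃ = 36.072π²/2.96² ≈ 40.634 (9× faster decay)
As t → ∞, higher modes decay exponentially faster. The n=1 mode dominates: θ ~ c₁ sin(πx/2.96) e^{-λ₁t}.
Decay rate: λ₁ = 4.008π²/2.96² ≈ 4.515.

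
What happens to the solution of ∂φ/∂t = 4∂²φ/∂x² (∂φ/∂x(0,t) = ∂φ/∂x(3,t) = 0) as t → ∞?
φ → constant (steady state). Heat is conserved (no flux at boundaries); solution approaches the spatial average.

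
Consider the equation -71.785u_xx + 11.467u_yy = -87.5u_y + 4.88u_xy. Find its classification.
Rewriting in standard form: -71.785u_xx - 4.88u_xy + 11.467u_yy + 87.5u_y = 0. Hyperbolic. (A = -71.785, B = -4.88, C = 11.467 gives B² - 4AC = 3316.44878.)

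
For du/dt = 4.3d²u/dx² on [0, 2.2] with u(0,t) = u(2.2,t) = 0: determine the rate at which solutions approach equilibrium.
Eigenvalues: λₙ = 4.3n²π²/2.2².
First three modes:
  n=1: λ₁ = 4.3π²/2.2² ≈ 8.768
  n=2: λ₂ = 17.2π²/2.2² ≈ 35.074 (4× faster decay)
  n=3: λ₃ = 38.7π²/2.2² ≈ 78.916 (9× faster decay)
As t → ∞, higher modes decay exponentially faster. The n=1 mode dominates: u ~ c₁ sin(πx/2.2) e^{-λ₁t}.
Decay rate: λ₁ = 4.3π²/2.2² ≈ 8.768.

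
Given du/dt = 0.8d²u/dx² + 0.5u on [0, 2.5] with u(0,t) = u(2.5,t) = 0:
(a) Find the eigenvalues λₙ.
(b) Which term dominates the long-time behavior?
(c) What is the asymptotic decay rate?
Eigenvalues: λₙ = 0.8n²π²/2.5² - 0.5.
First three modes:
  n=1: λ₁ = 0.8π²/2.5² - 0.5 ≈ 0.763
  n=2: λ₂ = 3.2π²/2.5² - 0.5 ≈ 4.553
  n=3: λ₃ = 7.2π²/2.5² - 0.5 ≈ 10.87
Since 0.8π²/2.5² ≈ 1.263 > 0.5, all λₙ > 0.
The n=1 mode decays slowest → dominates as t → ∞.
Asymptotic: u ~ c₁ sin(πx/2.5) e^{-λ₁t} with decay rate λ₁ ≈ 0.763.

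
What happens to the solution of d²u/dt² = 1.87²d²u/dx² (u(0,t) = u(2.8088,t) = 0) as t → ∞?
u oscillates (no decay). Energy is conserved; the solution oscillates indefinitely as standing waves.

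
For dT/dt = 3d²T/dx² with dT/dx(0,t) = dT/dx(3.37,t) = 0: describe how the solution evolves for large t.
T → constant (steady state). Heat is conserved (no flux at boundaries); solution approaches the spatial average.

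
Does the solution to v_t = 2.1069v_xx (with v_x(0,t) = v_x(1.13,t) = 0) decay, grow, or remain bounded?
v → constant (steady state). Heat is conserved (no flux at boundaries); solution approaches the spatial average.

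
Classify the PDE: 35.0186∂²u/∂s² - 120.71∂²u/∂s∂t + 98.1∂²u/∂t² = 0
A = 35.0186, B = -120.71, C = 98.1. Discriminant B² - 4AC = 829.60546. Since 829.60546 > 0, hyperbolic.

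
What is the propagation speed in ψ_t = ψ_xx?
Infinite. The heat equation is parabolic, not hyperbolic, so disturbances propagate instantly.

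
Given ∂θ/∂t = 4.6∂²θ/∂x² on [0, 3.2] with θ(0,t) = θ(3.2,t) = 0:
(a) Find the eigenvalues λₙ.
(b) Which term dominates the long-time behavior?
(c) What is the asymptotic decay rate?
Eigenvalues: λₙ = 4.6n²π²/3.2².
First three modes:
  n=1: λ₁ = 4.6π²/3.2² ≈ 4.434
  n=2: λ₂ = 18.4π²/3.2² ≈ 17.734 (4× faster decay)
  n=3: λ₃ = 41.4π²/3.2² ≈ 39.903 (9× faster decay)
As t → ∞, higher modes decay exponentially faster. The n=1 mode dominates: θ ~ c₁ sin(πx/3.2) e^{-λ₁t}.
Decay rate: λ₁ = 4.6π²/3.2² ≈ 4.434.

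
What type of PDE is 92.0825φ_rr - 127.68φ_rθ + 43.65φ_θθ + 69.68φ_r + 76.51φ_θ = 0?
With A = 92.0825, B = -127.68, C = 43.65, the discriminant is 224.5779. This is a hyperbolic PDE.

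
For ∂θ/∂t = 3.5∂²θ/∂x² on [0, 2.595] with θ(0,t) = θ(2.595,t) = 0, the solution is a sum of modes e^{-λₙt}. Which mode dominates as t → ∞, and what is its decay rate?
Eigenvalues: λₙ = 3.5n²π²/2.595².
First three modes:
  n=1: λ₁ = 3.5π²/2.595² ≈ 5.13
  n=2: λ₂ = 14π²/2.595² ≈ 20.519 (4× faster decay)
  n=3: λ₃ = 31.5π²/2.595² ≈ 46.167 (9× faster decay)
As t → ∞, higher modes decay exponentially faster. The n=1 mode dominates: θ ~ c₁ sin(πx/2.595) e^{-λ₁t}.
Decay rate: λ₁ = 3.5π²/2.595² ≈ 5.13.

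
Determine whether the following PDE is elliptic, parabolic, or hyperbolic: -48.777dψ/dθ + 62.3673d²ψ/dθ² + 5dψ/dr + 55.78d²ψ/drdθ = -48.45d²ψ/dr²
Rewriting in standard form: 48.45d²ψ/dr² + 55.78d²ψ/drdθ + 62.3673d²ψ/dθ² + 5dψ/dr - 48.777dψ/dθ = 0. Coefficients: A = 48.45, B = 55.78, C = 62.3673. B² - 4AC = -8975.37434, which is negative, so the equation is elliptic.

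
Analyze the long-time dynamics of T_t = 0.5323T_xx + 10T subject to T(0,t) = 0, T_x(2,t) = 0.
Long-time behavior: T grows unboundedly. Reaction dominates diffusion (r=10 > κπ²/(4L²)≈0.33); solution grows exponentially.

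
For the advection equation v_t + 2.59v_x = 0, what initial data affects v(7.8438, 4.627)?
A single point: x = -4.14013. The characteristic through (7.8438, 4.627) is x - 2.59t = const, so x = 7.8438 - 2.59·4.627 = -4.14013.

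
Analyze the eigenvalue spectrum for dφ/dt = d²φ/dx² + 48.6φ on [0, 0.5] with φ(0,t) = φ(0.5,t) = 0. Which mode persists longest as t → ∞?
Eigenvalues: λₙ = n²π²/0.5² - 48.6.
First three modes:
  n=1: λ₁ = π²/0.5² - 48.6 ≈ -9.122
  n=2: λ₂ = 4π²/0.5² - 48.6 ≈ 109.314
  n=3: λ₃ = 9π²/0.5² - 48.6 ≈ 306.706
Since π²/0.5² ≈ 39.478 < 48.6, λ₁ < 0.
The n=1 mode grows fastest (−λₙ is largest for n=1) → dominates.
Asymptotic: φ ~ c₁ sin(πx/0.5) e^{9.122t} (exponential growth at rate −λ₁ ≈ 9.122).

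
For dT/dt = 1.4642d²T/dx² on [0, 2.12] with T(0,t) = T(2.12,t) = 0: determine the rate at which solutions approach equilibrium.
Eigenvalues: λₙ = 1.4642n²π²/2.12².
First three modes:
  n=1: λ₁ = 1.4642π²/2.12² ≈ 3.215
  n=2: λ₂ = 5.8568π²/2.12² ≈ 12.861 (4× faster decay)
  n=3: λ₃ = 13.1778π²/2.12² ≈ 28.938 (9× faster decay)
As t → ∞, higher modes decay exponentially faster. The n=1 mode dominates: T ~ c₁ sin(πx/2.12) e^{-λ₁t}.
Decay rate: λ₁ = 1.4642π²/2.12² ≈ 3.215.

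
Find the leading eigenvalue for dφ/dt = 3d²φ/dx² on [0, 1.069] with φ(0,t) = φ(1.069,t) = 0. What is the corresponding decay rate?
Eigenvalues: λₙ = 3n²π²/1.069².
First three modes:
  n=1: λ₁ = 3π²/1.069² ≈ 25.91
  n=2: λ₂ = 12π²/1.069² ≈ 103.64 (4× faster decay)
  n=3: λ₃ = 27π²/1.069² ≈ 233.189 (9× faster decay)
As t → ∞, higher modes decay exponentially faster. The n=1 mode dominates: φ ~ c₁ sin(πx/1.069) e^{-λ₁t}.
Decay rate: λ₁ = 3π²/1.069² ≈ 25.91.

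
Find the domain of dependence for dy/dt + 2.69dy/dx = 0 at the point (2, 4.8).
A single point: x = -10.912. The characteristic through (2, 4.8) is x - 2.69t = const, so x = 2 - 2.69·4.8 = -10.912.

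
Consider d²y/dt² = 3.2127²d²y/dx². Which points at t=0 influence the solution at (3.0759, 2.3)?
Domain of dependence: [-4.31331, 10.46511]. Signals travel at speed 3.2127, so data within |x - 3.0759| ≤ 3.2127·2.3 = 7.38921 can reach the point.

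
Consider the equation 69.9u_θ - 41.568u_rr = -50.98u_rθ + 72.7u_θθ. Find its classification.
Rewriting in standard form: -41.568u_rr + 50.98u_rθ - 72.7u_θθ + 69.9u_θ = 0. Elliptic. (A = -41.568, B = 50.98, C = -72.7 gives B² - 4AC = -9489.014.)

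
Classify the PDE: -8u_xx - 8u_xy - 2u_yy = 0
A = -8, B = -8, C = -2. Discriminant B² - 4AC = 0. Since 0 = 0, parabolic.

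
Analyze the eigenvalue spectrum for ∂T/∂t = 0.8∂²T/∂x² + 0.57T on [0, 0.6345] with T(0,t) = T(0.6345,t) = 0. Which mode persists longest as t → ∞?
Eigenvalues: λₙ = 0.8n²π²/0.6345² - 0.57.
First three modes:
  n=1: λ₁ = 0.8π²/0.6345² - 0.57 ≈ 19.042
  n=2: λ₂ = 3.2π²/0.6345² - 0.57 ≈ 77.879
  n=3: λ₃ = 7.2π²/0.6345² - 0.57 ≈ 175.94
Since 0.8π²/0.6345² ≈ 19.612 > 0.57, all λₙ > 0.
The n=1 mode decays slowest → dominates as t → ∞.
Asymptotic: T ~ c₁ sin(πx/0.6345) e^{-λ₁t} with decay rate λ₁ ≈ 19.042.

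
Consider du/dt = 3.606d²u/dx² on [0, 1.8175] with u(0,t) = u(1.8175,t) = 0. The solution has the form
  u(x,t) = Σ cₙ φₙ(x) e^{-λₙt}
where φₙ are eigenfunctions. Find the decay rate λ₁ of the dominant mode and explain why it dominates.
Eigenvalues: λₙ = 3.606n²π²/1.8175².
First three modes:
  n=1: λ₁ = 3.606π²/1.8175² ≈ 10.774
  n=2: λ₂ = 14.424π²/1.8175² ≈ 43.096 (4× faster decay)
  n=3: λ₃ = 32.454π²/1.8175² ≈ 96.966 (9× faster decay)
As t → ∞, higher modes decay exponentially faster. The n=1 mode dominates: u ~ c₁ sin(πx/1.8175) e^{-λ₁t}.
Decay rate: λ₁ = 3.606π²/1.8175² ≈ 10.774.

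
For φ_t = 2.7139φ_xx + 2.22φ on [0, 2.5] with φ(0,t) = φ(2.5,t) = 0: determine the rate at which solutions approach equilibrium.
Eigenvalues: λₙ = 2.7139n²π²/2.5² - 2.22.
First three modes:
  n=1: λ₁ = 2.7139π²/2.5² - 2.22 ≈ 2.066
  n=2: λ₂ = 10.8556π²/2.5² - 2.22 ≈ 14.922
  n=3: λ₃ = 24.4251π²/2.5² - 2.22 ≈ 36.351
Since 2.7139π²/2.5² ≈ 4.286 > 2.22, all λₙ > 0.
The n=1 mode decays slowest → dominates as t → ∞.
Asymptotic: φ ~ c₁ sin(πx/2.5) e^{-λ₁t} with decay rate λ₁ ≈ 2.066.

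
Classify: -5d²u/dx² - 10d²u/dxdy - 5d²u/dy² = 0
Parabolic (discriminant = 0).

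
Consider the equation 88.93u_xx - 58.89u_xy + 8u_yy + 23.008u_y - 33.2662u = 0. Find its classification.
Hyperbolic. (A = 88.93, B = -58.89, C = 8 gives B² - 4AC = 622.2721.)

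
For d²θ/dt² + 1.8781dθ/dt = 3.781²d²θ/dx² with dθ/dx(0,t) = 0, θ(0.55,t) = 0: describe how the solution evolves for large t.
θ → 0. Damping (γ=1.8781) dissipates energy; oscillations decay exponentially.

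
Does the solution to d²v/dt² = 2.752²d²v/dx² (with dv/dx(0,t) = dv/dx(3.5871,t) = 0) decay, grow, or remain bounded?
v oscillates about a mean that drifts linearly in t (generically unbounded; no decay). There is no damping, so the nonconstant modes persist as standing waves (energy conserved, no decay). But with Neumann conditions at both ends the constant mode has eigenvalue 0: the spatial mean M(t) of v satisfies M'' = 0, so M(t) = M(0) + M'(0)·t. Unless the initial velocity has zero mean (∫v_t(x,0)dx = 0), the solution grows linearly in t (unbounded, though not exponentially); if it does have zero mean, the solution stays bounded and simply oscillates.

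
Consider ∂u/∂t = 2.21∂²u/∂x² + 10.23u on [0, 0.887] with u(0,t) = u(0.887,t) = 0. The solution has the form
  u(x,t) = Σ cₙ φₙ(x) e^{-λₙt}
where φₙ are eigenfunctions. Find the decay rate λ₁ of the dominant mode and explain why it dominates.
Eigenvalues: λₙ = 2.21n²π²/0.887² - 10.23.
First three modes:
  n=1: λ₁ = 2.21π²/0.887² - 10.23 ≈ 17.493
  n=2: λ₂ = 8.84π²/0.887² - 10.23 ≈ 100.663
  n=3: λ₃ = 19.89π²/0.887² - 10.23 ≈ 239.28
Since 2.21π²/0.887² ≈ 27.723 > 10.23, all λₙ > 0.
The n=1 mode decays slowest → dominates as t → ∞.
Asymptotic: u ~ c₁ sin(πx/0.887) e^{-λ₁t} with decay rate λ₁ ≈ 17.493.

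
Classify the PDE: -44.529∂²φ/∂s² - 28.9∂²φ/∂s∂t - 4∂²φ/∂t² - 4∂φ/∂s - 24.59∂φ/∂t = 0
A = -44.529, B = -28.9, C = -4. Discriminant B² - 4AC = 122.746. Since 122.746 > 0, hyperbolic.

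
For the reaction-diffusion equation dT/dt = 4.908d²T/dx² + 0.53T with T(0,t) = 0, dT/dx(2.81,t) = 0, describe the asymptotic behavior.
T → 0. Diffusion dominates reaction (r=0.53 < κπ²/(4L²)≈1.53); solution decays.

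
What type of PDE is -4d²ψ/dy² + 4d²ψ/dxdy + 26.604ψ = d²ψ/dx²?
Rewriting in standard form: -d²ψ/dx² + 4d²ψ/dxdy - 4d²ψ/dy² + 26.604ψ = 0. With A = -1, B = 4, C = -4, the discriminant is 0. This is a parabolic PDE.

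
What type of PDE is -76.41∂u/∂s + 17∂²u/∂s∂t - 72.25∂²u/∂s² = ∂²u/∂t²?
Rewriting in standard form: -72.25∂²u/∂s² + 17∂²u/∂s∂t - ∂²u/∂t² - 76.41∂u/∂s = 0. With A = -72.25, B = 17, C = -1, the discriminant is 0. This is a parabolic PDE.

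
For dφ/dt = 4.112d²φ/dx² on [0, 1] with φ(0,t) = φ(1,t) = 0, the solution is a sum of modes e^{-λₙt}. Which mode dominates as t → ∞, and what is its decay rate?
Eigenvalues: λₙ = 4.112n²π².
First three modes:
  n=1: λ₁ = 4.112π² ≈ 40.584
  n=2: λ₂ = 16.448π² ≈ 162.335 (4× faster decay)
  n=3: λ₃ = 37.008π² ≈ 365.254 (9× faster decay)
As t → ∞, higher modes decay exponentially faster. The n=1 mode dominates: φ ~ c₁ sin(πx) e^{-λ₁t}.
Decay rate: λ₁ = 4.112π² ≈ 40.584.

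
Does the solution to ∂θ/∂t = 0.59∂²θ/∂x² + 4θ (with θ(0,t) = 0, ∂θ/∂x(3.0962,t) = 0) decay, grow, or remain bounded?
θ grows unboundedly. Reaction dominates diffusion (r=4 > κπ²/(4L²)≈0.15); solution grows exponentially.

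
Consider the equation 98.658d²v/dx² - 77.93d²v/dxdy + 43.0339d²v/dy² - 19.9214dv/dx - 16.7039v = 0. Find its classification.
Elliptic. (A = 98.658, B = -77.93, C = 43.0339 gives B² - 4AC = -10909.4691248.)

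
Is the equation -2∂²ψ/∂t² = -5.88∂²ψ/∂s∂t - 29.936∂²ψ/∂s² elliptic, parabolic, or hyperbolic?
Rewriting in standard form: 29.936∂²ψ/∂s² + 5.88∂²ψ/∂s∂t - 2∂²ψ/∂t² = 0. Computing B² - 4AC with A = 29.936, B = 5.88, C = -2: discriminant = 274.0624 (positive). Answer: hyperbolic.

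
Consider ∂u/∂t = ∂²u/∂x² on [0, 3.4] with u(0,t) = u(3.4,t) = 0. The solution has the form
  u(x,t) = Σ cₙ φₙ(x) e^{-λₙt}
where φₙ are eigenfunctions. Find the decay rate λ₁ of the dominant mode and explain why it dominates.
Eigenvalues: λₙ = n²π²/3.4².
First three modes:
  n=1: λ₁ = π²/3.4² ≈ 0.854
  n=2: λ₂ = 4π²/3.4² ≈ 3.415 (4× faster decay)
  n=3: λ₃ = 9π²/3.4² ≈ 7.684 (9× faster decay)
As t → ∞, higher modes decay exponentially faster. The n=1 mode dominates: u ~ c₁ sin(πx/3.4) e^{-λ₁t}.
Decay rate: λ₁ = π²/3.4² ≈ 0.854.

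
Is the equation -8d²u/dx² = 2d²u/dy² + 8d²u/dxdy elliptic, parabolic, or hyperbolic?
Rewriting in standard form: -8d²u/dx² - 8d²u/dxdy - 2d²u/dy² = 0. Computing B² - 4AC with A = -8, B = -8, C = -2: discriminant = 0 (zero). Answer: parabolic.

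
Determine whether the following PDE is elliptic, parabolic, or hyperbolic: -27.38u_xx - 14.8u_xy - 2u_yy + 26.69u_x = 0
Coefficients: A = -27.38, B = -14.8, C = -2. B² - 4AC = 0, which is zero, so the equation is parabolic.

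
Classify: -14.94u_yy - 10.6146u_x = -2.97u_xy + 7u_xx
Rewriting in standard form: -7u_xx + 2.97u_xy - 14.94u_yy - 10.6146u_x = 0. Elliptic (discriminant = -409.4991).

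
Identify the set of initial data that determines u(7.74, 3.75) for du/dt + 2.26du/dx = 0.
A single point: x = -0.735. The characteristic through (7.74, 3.75) is x - 2.26t = const, so x = 7.74 - 2.26·3.75 = -0.735.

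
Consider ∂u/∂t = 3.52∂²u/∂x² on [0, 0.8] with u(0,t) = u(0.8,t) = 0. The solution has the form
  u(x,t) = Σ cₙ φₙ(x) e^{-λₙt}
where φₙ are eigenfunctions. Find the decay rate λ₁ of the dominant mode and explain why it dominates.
Eigenvalues: λₙ = 3.52n²π²/0.8².
First three modes:
  n=1: λ₁ = 3.52π²/0.8² ≈ 54.283
  n=2: λ₂ = 14.08π²/0.8² ≈ 217.131 (4× faster decay)
  n=3: λ₃ = 31.68π²/0.8² ≈ 488.545 (9× faster decay)
As t → ∞, higher modes decay exponentially faster. The n=1 mode dominates: u ~ c₁ sin(πx/0.8) e^{-λ₁t}.
Decay rate: λ₁ = 3.52π²/0.8² ≈ 54.283.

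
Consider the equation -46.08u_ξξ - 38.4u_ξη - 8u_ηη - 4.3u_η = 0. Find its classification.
Parabolic. (A = -46.08, B = -38.4, C = -8 gives B² - 4AC = 0.)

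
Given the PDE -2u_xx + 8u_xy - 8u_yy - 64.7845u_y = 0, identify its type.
The second-order coefficients are A = -2, B = 8, C = -8. Since B² - 4AC = 0 = 0, this is a parabolic PDE.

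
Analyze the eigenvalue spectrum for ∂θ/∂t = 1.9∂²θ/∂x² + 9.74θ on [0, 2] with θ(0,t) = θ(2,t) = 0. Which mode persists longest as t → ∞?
Eigenvalues: λₙ = 1.9n²π²/2² - 9.74.
First three modes:
  n=1: λ₁ = 1.9π²/2² - 9.74 ≈ -5.052
  n=2: λ₂ = 7.6π²/2² - 9.74 ≈ 9.012
  n=3: λ₃ = 17.1π²/2² - 9.74 ≈ 32.453
Since 1.9π²/2² ≈ 4.688 < 9.74, λ₁ < 0.
The n=1 mode grows fastest (−λₙ is largest for n=1) → dominates.
Asymptotic: θ ~ c₁ sin(πx/2) e^{5.052t} (exponential growth at rate −λ₁ ≈ 5.052).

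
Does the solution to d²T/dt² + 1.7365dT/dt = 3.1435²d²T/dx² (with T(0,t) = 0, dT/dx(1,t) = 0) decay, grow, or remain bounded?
T → 0. Damping (γ=1.7365) dissipates energy; oscillations decay exponentially.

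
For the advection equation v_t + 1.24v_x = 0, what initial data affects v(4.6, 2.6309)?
A single point: x = 1.337684. The characteristic through (4.6, 2.6309) is x - 1.24t = const, so x = 4.6 - 1.24·2.6309 = 1.337684.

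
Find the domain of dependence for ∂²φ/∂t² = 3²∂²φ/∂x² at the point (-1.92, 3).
Domain of dependence: [-10.92, 7.08]. Signals travel at speed 3, so data within |x - -1.92| ≤ 3·3 = 9 can reach the point.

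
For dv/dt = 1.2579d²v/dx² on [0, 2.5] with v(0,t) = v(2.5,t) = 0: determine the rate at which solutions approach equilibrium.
Eigenvalues: λₙ = 1.2579n²π²/2.5².
First three modes:
  n=1: λ₁ = 1.2579π²/2.5² ≈ 1.986
  n=2: λ₂ = 5.0316π²/2.5² ≈ 7.946 (4× faster decay)
  n=3: λ₃ = 11.3211π²/2.5² ≈ 17.878 (9× faster decay)
As t → ∞, higher modes decay exponentially faster. The n=1 mode dominates: v ~ c₁ sin(πx/2.5) e^{-λ₁t}.
Decay rate: λ₁ = 1.2579π²/2.5² ≈ 1.986.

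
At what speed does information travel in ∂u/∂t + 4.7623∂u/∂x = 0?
Speed = 4.7623. Information travels along x - 4.7623t = const (rightward).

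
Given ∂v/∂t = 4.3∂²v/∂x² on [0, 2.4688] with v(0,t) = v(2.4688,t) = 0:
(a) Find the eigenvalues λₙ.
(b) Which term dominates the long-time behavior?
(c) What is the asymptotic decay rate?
Eigenvalues: λₙ = 4.3n²π²/2.4688².
First three modes:
  n=1: λ₁ = 4.3π²/2.4688² ≈ 6.963
  n=2: λ₂ = 17.2π²/2.4688² ≈ 27.852 (4× faster decay)
  n=3: λ₃ = 38.7π²/2.4688² ≈ 62.667 (9× faster decay)
As t → ∞, higher modes decay exponentially faster. The n=1 mode dominates: v ~ c₁ sin(πx/2.4688) e^{-λ₁t}.
Decay rate: λ₁ = 4.3π²/2.4688² ≈ 6.963.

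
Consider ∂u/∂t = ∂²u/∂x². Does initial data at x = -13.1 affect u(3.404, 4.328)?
Yes, for any finite x. The heat equation has infinite propagation speed, so all initial data affects all points at any t > 0.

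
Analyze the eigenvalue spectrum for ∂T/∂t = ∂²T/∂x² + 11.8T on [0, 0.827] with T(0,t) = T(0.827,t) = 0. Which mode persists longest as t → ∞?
Eigenvalues: λₙ = n²π²/0.827² - 11.8.
First three modes:
  n=1: λ₁ = π²/0.827² - 11.8 ≈ 2.631
  n=2: λ₂ = 4π²/0.827² - 11.8 ≈ 45.923
  n=3: λ₃ = 9π²/0.827² - 11.8 ≈ 118.077
Since π²/0.827² ≈ 14.431 > 11.8, all λₙ > 0.
The n=1 mode decays slowest → dominates as t → ∞.
Asymptotic: T ~ c₁ sin(πx/0.827) e^{-λ₁t} with decay rate λ₁ ≈ 2.631.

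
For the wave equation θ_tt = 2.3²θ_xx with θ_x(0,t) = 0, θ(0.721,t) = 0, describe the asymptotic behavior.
θ oscillates (no decay). Energy is conserved; the solution oscillates indefinitely as standing waves.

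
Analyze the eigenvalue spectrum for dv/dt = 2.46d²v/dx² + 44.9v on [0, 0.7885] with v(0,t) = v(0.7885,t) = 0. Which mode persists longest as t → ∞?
Eigenvalues: λₙ = 2.46n²π²/0.7885² - 44.9.
First three modes:
  n=1: λ₁ = 2.46π²/0.7885² - 44.9 ≈ -5.849
  n=2: λ₂ = 9.84π²/0.7885² - 44.9 ≈ 111.304
  n=3: λ₃ = 22.14π²/0.7885² - 44.9 ≈ 306.558
Since 2.46π²/0.7885² ≈ 39.051 < 44.9, λ₁ < 0.
The n=1 mode grows fastest (−λₙ is largest for n=1) → dominates.
Asymptotic: v ~ c₁ sin(πx/0.7885) e^{5.849t} (exponential growth at rate −λ₁ ≈ 5.849).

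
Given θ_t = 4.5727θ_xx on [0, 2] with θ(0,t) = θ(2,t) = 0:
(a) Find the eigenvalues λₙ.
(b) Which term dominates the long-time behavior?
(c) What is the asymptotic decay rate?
Eigenvalues: λₙ = 4.5727n²π²/2².
First three modes:
  n=1: λ₁ = 4.5727π²/2² ≈ 11.283
  n=2: λ₂ = 18.2908π²/2² ≈ 45.131 (4× faster decay)
  n=3: λ₃ = 41.1543π²/2² ≈ 101.544 (9× faster decay)
As t → ∞, higher modes decay exponentially faster. The n=1 mode dominates: θ ~ c₁ sin(πx/2) e^{-λ₁t}.
Decay rate: λ₁ = 4.5727π²/2² ≈ 11.283.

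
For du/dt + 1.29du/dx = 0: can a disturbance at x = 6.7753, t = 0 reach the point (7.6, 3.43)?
No. Only data at x = 3.1753 affects (7.6, 3.43). Advection has one-way propagation along characteristics.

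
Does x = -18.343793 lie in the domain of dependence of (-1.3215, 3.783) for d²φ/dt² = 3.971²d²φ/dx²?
No. The domain of dependence is [-16.343793, 13.700793], and -18.343793 is outside this interval.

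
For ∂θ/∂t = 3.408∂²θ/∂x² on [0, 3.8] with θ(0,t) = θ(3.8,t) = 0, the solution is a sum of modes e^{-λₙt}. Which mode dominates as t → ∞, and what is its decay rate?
Eigenvalues: λₙ = 3.408n²π²/3.8².
First three modes:
  n=1: λ₁ = 3.408π²/3.8² ≈ 2.329
  n=2: λ₂ = 13.632π²/3.8² ≈ 9.317 (4× faster decay)
  n=3: λ₃ = 30.672π²/3.8² ≈ 20.964 (9× faster decay)
As t → ∞, higher modes decay exponentially faster. The n=1 mode dominates: θ ~ c₁ sin(πx/3.8) e^{-λ₁t}.
Decay rate: λ₁ = 3.408π²/3.8² ≈ 2.329.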